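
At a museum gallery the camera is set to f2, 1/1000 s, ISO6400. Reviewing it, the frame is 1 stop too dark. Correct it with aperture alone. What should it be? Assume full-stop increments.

f/1.4

Underexposed by 1 stop → need 1 stop brighter.
Aperture: f/2 → f/1.4.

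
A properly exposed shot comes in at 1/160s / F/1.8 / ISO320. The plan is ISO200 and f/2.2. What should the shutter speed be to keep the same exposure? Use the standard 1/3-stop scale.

ISO: 320 → 250 → 200 — 2/3 stop dropped (darker).
Aperture: f/1.8 → f/2 → f/2.2 — 2/3 stop narrower (darker).
Net change so far: 1 1/3 stops darker. Offset with the shutter speed: 1/160 → 1/125 → 1/100 → 1/80 → 1/60.

1/60s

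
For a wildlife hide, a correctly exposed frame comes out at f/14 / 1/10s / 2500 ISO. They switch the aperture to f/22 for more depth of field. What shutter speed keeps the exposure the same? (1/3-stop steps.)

1/4s

Aperture: f/14 → f/16 → f/18 → f/20 → f/22 — 1 1/3 stops narrower (darker).
Need 1 1/3 stops brighter from the shutter speed: 1/10 → 1/8 → 1/6 → 1/5 → 1/4.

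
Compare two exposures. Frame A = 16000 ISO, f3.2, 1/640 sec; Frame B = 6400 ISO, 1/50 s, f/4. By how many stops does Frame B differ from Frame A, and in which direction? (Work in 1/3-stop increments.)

Aperture: f/3.2 → f/3.5 → f/4 — 2/3 stop stopped down (darker).
Shutter speed: 1/640 → 1/500 → 1/400 → 1/320 → 1/250 → 1/200 → 1/160 → 1/125 → 1/100 → 1/80 → 1/60 → 1/50 — 3 2/3 stops slower (brighter).
ISO: 16000 → 12800 → 10000 → 8000 → 6400 — 1 1/3 stops lower (darker).
Net: −2/3 +3 2/3 −1 1/3 = +1 2/3 stops.

1 2/3 stops brighter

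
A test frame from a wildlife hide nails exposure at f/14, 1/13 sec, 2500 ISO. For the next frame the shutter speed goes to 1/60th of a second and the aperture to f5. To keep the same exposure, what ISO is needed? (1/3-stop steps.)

ISO 1600

Shutter speed: 1/13 → 1/15 → 1/20 → 1/25 → 1/30 → 1/40 → 1/50 → 1/60 — 2 1/3 stops faster (darker).
Aperture: f/14 → f/13 → f/11 → f/10 → f/9 → f/8 → f/7.1 → f/6.3 → f/5.6 → f/5 — 3 stops opened up (brighter).
Net change so far: 2/3 stop brighter. Offset with the ISO: 2500 → 2000 → 1600.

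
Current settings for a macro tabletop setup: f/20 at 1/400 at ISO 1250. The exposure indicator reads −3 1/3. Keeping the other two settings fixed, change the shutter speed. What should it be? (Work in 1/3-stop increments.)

1/40s

Underexposed by 3 1/3 stops → need 3 1/3 stops brighter.
Shutter speed: 1/400 → 1/320 → 1/250 → 1/200 → 1/160 → 1/125 → 1/100 → 1/80 → 1/60 → 1/50 → 1/40.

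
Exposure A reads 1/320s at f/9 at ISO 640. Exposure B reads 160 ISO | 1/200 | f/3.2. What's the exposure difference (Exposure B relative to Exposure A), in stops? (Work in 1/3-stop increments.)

Aperture: f/9 → f/8 → f/7.1 → f/6.3 → f/5.6 → f/5 → f/4.5 → f/4 → f/3.5 → f/3.2 — 3 stops wider (brighter).
Shutter speed: 1/320 → 1/250 → 1/200 — 2/3 stop longer (brighter).
ISO: 640 → 500 → 400 → 320 → 250 → 200 → 160 — 2 stops lower (darker).
Net: +3 +2/3 −2 = +1 2/3 stops.

1 2/3 stops brighter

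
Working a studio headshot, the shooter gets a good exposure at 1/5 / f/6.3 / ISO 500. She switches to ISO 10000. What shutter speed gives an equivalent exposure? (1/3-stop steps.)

ISO: 500 → 640 → 800 → 1000 → 1250 → 1600 → 2000 → 2500 → 3200 → 4000 → 5000 → 6400 → 8000 → 10000 — 4 1/3 stops raised (brighter).
Need 4 1/3 stops darker from the shutter speed: 1/5 → 1/6 → 1/8 → 1/10 → 1/13 → 1/15 → 1/20 → 1/25 → 1/30 → 1/40 → 1/50 → 1/60 → 1/80 → 1/100.

1/100s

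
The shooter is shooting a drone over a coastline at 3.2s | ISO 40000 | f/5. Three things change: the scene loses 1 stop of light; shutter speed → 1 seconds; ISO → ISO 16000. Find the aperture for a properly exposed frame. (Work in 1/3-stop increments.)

Scene light: 1 stop darker.
Shutter speed: 3.2 → 2.5 → 2 → 1.6 → 1.3 → 1 — 1 2/3 stops faster (darker).
ISO: 40000 → 32000 → 25600 → 20000 → 16000 — 1 1/3 stops lower (darker).
Net so far: 4 stops darker. Aperture: f/5 → f/4.5 → f/4 → f/3.5 → f/3.2 → f/2.8 → f/2.5 → f/2.2 → f/2 → f/1.8 → f/1.6 → f/1.4 → f/1.2.

f/1.2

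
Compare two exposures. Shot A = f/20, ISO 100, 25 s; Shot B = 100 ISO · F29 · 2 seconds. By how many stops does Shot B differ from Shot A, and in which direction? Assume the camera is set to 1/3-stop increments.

Aperture: f/20 → f/22 → f/25 → f/29 — 1 stop smaller aperture (darker).
Shutter speed: 25 → 20 → 15 → 13 → 10 → 8 → 6 → 5 → 4 → 3.2 → 2.5 → 2 — 3 2/3 stops shorter (darker).
ISO: unchanged.
Net: −1 −3 2/3 = −4 2/3 stops.

4 2/3 stops darker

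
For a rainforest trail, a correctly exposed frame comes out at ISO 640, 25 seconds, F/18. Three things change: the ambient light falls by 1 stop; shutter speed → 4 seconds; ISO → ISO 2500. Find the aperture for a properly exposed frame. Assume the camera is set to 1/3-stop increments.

f/10

Scene light: 1 stop darker.
Shutter speed: 25 → 20 → 15 → 13 → 10 → 8 → 6 → 5 → 4 — 2 2/3 stops faster (darker).
ISO: 640 → 800 → 1000 → 1250 → 1600 → 2000 → 2500 — 2 stops raised (brighter).
Net so far: 1 2/3 stops darker. Aperture: f/18 → f/16 → f/14 → f/13 → f/11 → f/10.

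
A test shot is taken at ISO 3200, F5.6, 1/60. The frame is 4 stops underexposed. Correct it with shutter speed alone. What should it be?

Underexposed by 4 stops → need 4 stops brighter.
Shutter speed: 1/60 → 1/30 → 1/15 → 1/8 → 1/4.

1/4s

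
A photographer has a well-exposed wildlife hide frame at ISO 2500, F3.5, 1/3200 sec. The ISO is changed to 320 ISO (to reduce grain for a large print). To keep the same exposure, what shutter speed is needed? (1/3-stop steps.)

1/400s

ISO: 2500 → 2000 → 1600 → 1250 → 1000 → 800 → 640 → 500 → 400 → 320 — 3 stops dropped (darker).
Need 3 stops brighter from the shutter speed: 1/3200 → 1/2500 → 1/2000 → 1/1600 → 1/1250 → 1/1000 → 1/800 → 1/640 → 1/500 → 1/400.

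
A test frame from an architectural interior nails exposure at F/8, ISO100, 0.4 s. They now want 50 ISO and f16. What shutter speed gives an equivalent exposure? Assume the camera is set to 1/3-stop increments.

ISO: 100 → 80 → 64 → 50 — 1 stop lower (darker).
Aperture: f/8 → f/9 → f/10 → f/11 → f/13 → f/14 → f/16 — 2 stops narrower (darker).
Net change so far: 3 stops darker. Offset with the shutter speed: 0.4 → 0.5 → 0.6 → 0.8 → 1 → 1.3 → 1.6 → 2 → 2.5 → 3.2.

3.2 s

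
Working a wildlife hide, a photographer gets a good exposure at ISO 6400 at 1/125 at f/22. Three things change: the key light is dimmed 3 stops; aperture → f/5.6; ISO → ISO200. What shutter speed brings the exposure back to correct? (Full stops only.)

Scene light: 3 stops darker.
Aperture: f/22 → f/16 → f/11 → f/8 → f/5.6 — 4 stops larger aperture (brighter).
ISO: 6400 → 3200 → 1600 → 800 → 400 → 200 — 5 stops dropped (darker).
Net so far: 4 stops darker. Shutter speed: 1/125 → 1/60 → 1/30 → 1/15 → 1/8.

1/8s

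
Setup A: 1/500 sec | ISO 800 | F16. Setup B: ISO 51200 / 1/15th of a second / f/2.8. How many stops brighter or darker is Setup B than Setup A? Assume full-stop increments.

16 stops brighter

Aperture: f/16 → f/11 → f/8 → f/5.6 → f/4 → f/2.8 — 5 stops wider (brighter).
Shutter speed: 1/500 → 1/250 → 1/125 → 1/60 → 1/30 → 1/15 — 5 stops slower (brighter).
ISO: 800 → 1600 → 3200 → 6400 → 12800 → 25600 → 51200 — 6 stops raised (brighter).
Net: +5 +5 +6 = +16 stops.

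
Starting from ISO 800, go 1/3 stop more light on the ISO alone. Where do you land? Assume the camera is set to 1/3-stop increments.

ISO 1000

ISO: 800 → 1000 — 1/3 stop raised (brighter).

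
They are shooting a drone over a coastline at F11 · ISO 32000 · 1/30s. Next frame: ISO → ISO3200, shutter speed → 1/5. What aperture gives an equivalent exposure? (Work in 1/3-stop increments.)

ISO: 32000 → 25600 → 20000 → 16000 → 12800 → 10000 → 8000 → 6400 → 5000 → 4000 → 3200 — 3 1/3 stops dropped (darker).
Shutter speed: 1/30 → 1/25 → 1/20 → 1/15 → 1/13 → 1/10 → 1/8 → 1/6 → 1/5 — 2 2/3 stops longer (brighter).
Net change so far: 2/3 stop darker. Offset with the aperture: f/11 → f/10 → f/9.

f/9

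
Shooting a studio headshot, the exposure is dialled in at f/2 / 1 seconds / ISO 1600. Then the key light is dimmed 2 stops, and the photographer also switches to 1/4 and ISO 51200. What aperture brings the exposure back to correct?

f/2.8

Scene light: 2 stops darker.
Shutter speed: 1 → 1/2 → 1/4 — 2 stops shorter (darker).
ISO: 1600 → 3200 → 6400 → 12800 → 25600 → 51200 — 5 stops raised (brighter).
Net so far: 1 stop brighter. Aperture: f/2 → f/2.8.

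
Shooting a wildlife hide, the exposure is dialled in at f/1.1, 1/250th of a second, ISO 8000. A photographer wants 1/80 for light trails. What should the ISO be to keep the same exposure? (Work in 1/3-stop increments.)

Shutter speed: 1/250 → 1/200 → 1/160 → 1/125 → 1/100 → 1/80 — 1 2/3 stops slower (brighter).
Need 1 2/3 stops darker from the ISO: 8000 → 6400 → 5000 → 4000 → 3200 → 2500.

ISO 2500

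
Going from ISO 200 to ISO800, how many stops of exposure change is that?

200 → 400 → 800 — count the steps: 2 stops.

2 stops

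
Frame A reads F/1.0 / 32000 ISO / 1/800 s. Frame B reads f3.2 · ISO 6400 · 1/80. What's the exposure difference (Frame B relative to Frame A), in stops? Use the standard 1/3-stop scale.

Aperture: f/1.0 → f/1.1 → f/1.2 → f/1.4 → f/1.6 → f/1.8 → f/2 → f/2.2 → f/2.5 → f/2.8 → f/3.2 — 3 1/3 stops smaller aperture (darker).
Shutter speed: 1/800 → 1/640 → 1/500 → 1/400 → 1/320 → 1/250 → 1/200 → 1/160 → 1/125 → 1/100 → 1/80 — 3 1/3 stops slower (brighter).
ISO: 32000 → 25600 → 20000 → 16000 → 12800 → 10000 → 8000 → 6400 — 2 1/3 stops dropped (darker).
Net: −3 1/3 +3 1/3 −2 1/3 = −2 1/3 stops.

2 1/3 stops darker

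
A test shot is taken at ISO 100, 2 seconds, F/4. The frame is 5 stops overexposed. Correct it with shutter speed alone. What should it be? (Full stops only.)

Overexposed by 5 stops → need 5 stops darker.
Shutter speed: 2 → 1 → 1/2 → 1/4 → 1/8 → 1/15.

1/15s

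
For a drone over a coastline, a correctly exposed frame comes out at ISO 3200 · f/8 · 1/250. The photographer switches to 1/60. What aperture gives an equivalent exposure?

f/16

Shutter speed: 1/250 → 1/125 → 1/60 — 2 stops longer (brighter).
Need 2 stops darker from the aperture: f/8 → f/11 → f/16.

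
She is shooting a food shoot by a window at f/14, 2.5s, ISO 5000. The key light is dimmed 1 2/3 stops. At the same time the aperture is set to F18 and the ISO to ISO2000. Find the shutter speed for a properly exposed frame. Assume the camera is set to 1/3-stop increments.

Scene light: 1 2/3 stops darker.
Aperture: f/14 → f/16 → f/18 — 2/3 stop stopped down (darker).
ISO: 5000 → 4000 → 3200 → 2500 → 2000 — 1 1/3 stops dropped (darker).
Net so far: 3 2/3 stops darker. Shutter speed: 2.5 → 3.2 → 4 → 5 → 6 → 8 → 10 → 13 → 15 → 20 → 25 → 30.

30 s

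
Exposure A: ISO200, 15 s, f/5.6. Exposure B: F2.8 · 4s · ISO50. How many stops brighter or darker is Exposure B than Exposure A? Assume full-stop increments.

2 stops darker

Aperture: f/5.6 → f/4 → f/2.8 — 2 stops opened up (brighter).
Shutter speed: 15 → 8 → 4 — 2 stops faster (darker).
ISO: 200 → 100 → 50 — 2 stops lower (darker).
Net: +2 −2 −2 = −2 stops.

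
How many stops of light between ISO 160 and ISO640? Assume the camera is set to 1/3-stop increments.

2 stops

160 → 200 → 250 → 320 → 400 → 500 → 640 — count the steps: 6 third-stops = 2 stops.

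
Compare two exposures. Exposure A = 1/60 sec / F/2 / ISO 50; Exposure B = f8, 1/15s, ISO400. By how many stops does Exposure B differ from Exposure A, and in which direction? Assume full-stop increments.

1 stop brighter

Aperture: f/2 → f/2.8 → f/4 → f/5.6 → f/8 — 4 stops stopped down (darker).
Shutter speed: 1/60 → 1/30 → 1/15 — 2 stops longer (brighter).
ISO: 50 → 100 → 200 → 400 — 3 stops raised (brighter).
Net: −4 +2 +3 = +1 stop.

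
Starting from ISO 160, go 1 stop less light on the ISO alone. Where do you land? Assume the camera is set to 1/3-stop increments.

ISO: 160 → 125 → 100 → 80 — 1 stop dropped (darker).

ISO 80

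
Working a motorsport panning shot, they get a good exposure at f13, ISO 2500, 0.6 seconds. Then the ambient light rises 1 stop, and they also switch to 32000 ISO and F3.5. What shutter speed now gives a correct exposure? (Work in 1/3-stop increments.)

Scene light: 1 stop brighter.
ISO: 2500 → 3200 → 4000 → 5000 → 6400 → 8000 → 10000 → 12800 → 16000 → 20000 → 25600 → 32000 — 3 2/3 stops raised (brighter).
Aperture: f/13 → f/11 → f/10 → f/9 → f/8 → f/7.1 → f/6.3 → f/5.6 → f/5 → f/4.5 → f/4 → f/3.5 — 3 2/3 stops opened up (brighter).
Net so far: 8 1/3 stops brighter. Shutter speed: 0.6 → 0.5 → 0.4 → 0.3 → 1/4 → 1/5 → 1/6 → 1/8 → 1/10 → 1/13 → 1/15 → 1/20 → 1/25 → 1/30 → 1/40 → 1/50 → 1/60 → 1/80 → 1/100 → 1/125 → 1/160 → 1/200 → 1/250 → 1/320 → 1/400 → 1/500.

1/500s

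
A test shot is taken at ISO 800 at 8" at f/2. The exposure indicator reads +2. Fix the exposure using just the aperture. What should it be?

Overexposed by 2 stops → need 2 stops darker.
Aperture: f/2 → f/2.8 → f/4.

f/4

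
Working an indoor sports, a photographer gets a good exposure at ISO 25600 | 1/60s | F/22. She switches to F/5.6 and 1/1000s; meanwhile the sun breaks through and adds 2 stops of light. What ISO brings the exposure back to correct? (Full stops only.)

ISO 6400

Scene light: 2 stops brighter.
Aperture: f/22 → f/16 → f/11 → f/8 → f/5.6 — 4 stops opened up (brighter).
Shutter speed: 1/60 → 1/125 → 1/250 → 1/500 → 1/1000 — 4 stops shorter (darker).
Net so far: 2 stops brighter. ISO: 25600 → 12800 → 6400.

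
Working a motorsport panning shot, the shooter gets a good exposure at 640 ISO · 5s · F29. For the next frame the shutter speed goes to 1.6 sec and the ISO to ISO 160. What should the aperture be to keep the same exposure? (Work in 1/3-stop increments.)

f/8

Shutter speed: 5 → 4 → 3.2 → 2.5 → 2 → 1.6 — 1 2/3 stops faster (darker).
ISO: 640 → 500 → 400 → 320 → 250 → 200 → 160 — 2 stops lower (darker).
Net change so far: 3 2/3 stops darker. Offset with the aperture: f/29 → f/25 → f/22 → f/20 → f/18 → f/16 → f/14 → f/13 → f/11 → f/10 → f/9 → f/8.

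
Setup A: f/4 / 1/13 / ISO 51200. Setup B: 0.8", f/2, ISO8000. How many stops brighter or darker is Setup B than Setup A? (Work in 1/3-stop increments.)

2 2/3 stops brighter

Aperture: f/4 → f/3.5 → f/3.2 → f/2.8 → f/2.5 → f/2.2 → f/2 — 2 stops opened up (brighter).
Shutter speed: 1/13 → 1/10 → 1/8 → 1/6 → 1/5 → 1/4 → 0.3 → 0.4 → 0.5 → 0.6 → 0.8 — 3 1/3 stops slower (brighter).
ISO: 51200 → 40000 → 32000 → 25600 → 20000 → 16000 → 12800 → 10000 → 8000 — 2 2/3 stops dropped (darker).
Net: +2 +3 1/3 −2 2/3 = +2 2/3 stops.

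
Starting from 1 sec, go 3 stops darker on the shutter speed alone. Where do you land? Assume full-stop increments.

1/8s

Shutter speed: 1 → 1/2 → 1/4 → 1/8 — 3 stops faster (darker).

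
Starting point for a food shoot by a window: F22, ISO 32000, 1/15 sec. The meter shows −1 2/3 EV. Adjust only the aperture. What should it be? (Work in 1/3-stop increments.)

Underexposed by 1 2/3 stops → need 1 2/3 stops brighter.
Aperture: f/22 → f/20 → f/18 → f/16 → f/14 → f/13.

f/13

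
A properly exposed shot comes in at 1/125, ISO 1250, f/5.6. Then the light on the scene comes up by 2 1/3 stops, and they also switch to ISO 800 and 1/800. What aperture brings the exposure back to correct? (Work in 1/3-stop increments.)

Scene light: 2 1/3 stops brighter.
ISO: 1250 → 1000 → 800 — 2/3 stop dropped (darker).
Shutter speed: 1/125 → 1/160 → 1/200 → 1/250 → 1/320 → 1/400 → 1/500 → 1/640 → 1/800 — 2 2/3 stops faster (darker).
Net so far: 1 stop darker. Aperture: f/5.6 → f/5 → f/4.5 → f/4.

f/4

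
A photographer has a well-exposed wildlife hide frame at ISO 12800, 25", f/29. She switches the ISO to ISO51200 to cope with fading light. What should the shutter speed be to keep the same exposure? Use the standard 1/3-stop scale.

ISO: 12800 → 16000 → 20000 → 25600 → 32000 → 40000 → 51200 — 2 stops raised (brighter).
Need 2 stops darker from the shutter speed: 25 → 20 → 15 → 13 → 10 → 8 → 6.

6 s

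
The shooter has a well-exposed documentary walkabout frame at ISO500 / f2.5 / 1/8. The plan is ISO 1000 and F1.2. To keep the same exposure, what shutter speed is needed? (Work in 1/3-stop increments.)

1/60s

ISO: 500 → 640 → 800 → 1000 — 1 stop raised (brighter).
Aperture: f/2.5 → f/2.2 → f/2 → f/1.8 → f/1.6 → f/1.4 → f/1.2 — 2 stops larger aperture (brighter).
Net change so far: 3 stops brighter. Offset with the shutter speed: 1/8 → 1/10 → 1/13 → 1/15 → 1/20 → 1/25 → 1/30 → 1/40 → 1/50 → 1/60.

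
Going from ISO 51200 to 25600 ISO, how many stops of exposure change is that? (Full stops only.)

51200 → 25600 — count the steps: 1 stop.

1 stop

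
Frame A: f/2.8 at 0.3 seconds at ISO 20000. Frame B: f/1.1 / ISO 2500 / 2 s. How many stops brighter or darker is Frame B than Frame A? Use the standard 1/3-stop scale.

Aperture: f/2.8 → f/2.5 → f/2.2 → f/2 → f/1.8 → f/1.6 → f/1.4 → f/1.2 → f/1.1 — 2 2/3 stops opened up (brighter).
Shutter speed: 0.3 → 0.4 → 0.5 → 0.6 → 0.8 → 1 → 1.3 → 1.6 → 2 — 2 2/3 stops longer (brighter).
ISO: 20000 → 16000 → 12800 → 10000 → 8000 → 6400 → 5000 → 4000 → 3200 → 2500 — 3 stops lower (darker).
Net: +2 2/3 +2 2/3 −3 = +2 1/3 stops.

2 1/3 stops brighter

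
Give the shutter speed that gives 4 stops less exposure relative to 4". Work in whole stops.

Shutter speed: 4 → 2 → 1 → 1/2 → 1/4 — 4 stops shorter (darker).

1/4s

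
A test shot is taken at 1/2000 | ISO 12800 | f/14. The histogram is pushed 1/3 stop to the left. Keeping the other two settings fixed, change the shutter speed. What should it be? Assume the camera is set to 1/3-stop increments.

Underexposed by 1/3 stop → need 1/3 stop brighter.
Shutter speed: 1/2000 → 1/1600.

1/1600s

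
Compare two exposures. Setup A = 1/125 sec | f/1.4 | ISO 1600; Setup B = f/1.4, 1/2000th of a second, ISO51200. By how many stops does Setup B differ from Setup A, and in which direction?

1 stop brighter

Aperture: unchanged.
Shutter speed: 1/125 → 1/250 → 1/500 → 1/1000 → 1/2000 — 4 stops shorter (darker).
ISO: 1600 → 3200 → 6400 → 12800 → 25600 → 51200 — 5 stops higher (brighter).
Net: −4 +5 = +1 stop.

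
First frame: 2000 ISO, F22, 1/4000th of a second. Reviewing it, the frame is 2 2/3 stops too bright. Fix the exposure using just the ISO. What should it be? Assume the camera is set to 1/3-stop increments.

ISO 320

Overexposed by 2 2/3 stops → need 2 2/3 stops darker.
ISO: 2000 → 1600 → 1250 → 1000 → 800 → 640 → 500 → 400 → 320.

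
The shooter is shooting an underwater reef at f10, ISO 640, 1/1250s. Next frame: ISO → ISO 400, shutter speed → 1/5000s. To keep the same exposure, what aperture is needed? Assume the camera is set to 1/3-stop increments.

f/4

ISO: 640 → 500 → 400 — 2/3 stop dropped (darker).
Shutter speed: 1/1250 → 1/1600 → 1/2000 → 1/2500 → 1/3200 → 1/4000 → 1/5000 — 2 stops shorter (darker).
Net change so far: 2 2/3 stops darker. Offset with the aperture: f/10 → f/9 → f/8 → f/7.1 → f/6.3 → f/5.6 → f/5 → f/4.5 → f/4.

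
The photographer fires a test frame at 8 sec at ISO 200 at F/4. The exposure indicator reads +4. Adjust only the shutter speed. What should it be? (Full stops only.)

Overexposed by 4 stops → need 4 stops darker.
Shutter speed: 8 → 4 → 2 → 1 → 1/2.

1/2s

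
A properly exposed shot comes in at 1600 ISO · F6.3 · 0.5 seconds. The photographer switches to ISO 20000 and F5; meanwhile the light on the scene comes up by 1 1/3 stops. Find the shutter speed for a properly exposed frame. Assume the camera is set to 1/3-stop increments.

1/100s

Scene light: 1 1/3 stops brighter.
ISO: 1600 → 2000 → 2500 → 3200 → 4000 → 5000 → 6400 → 8000 → 10000 → 12800 → 16000 → 20000 — 3 2/3 stops raised (brighter).
Aperture: f/6.3 → f/5.6 → f/5 — 2/3 stop opened up (brighter).
Net so far: 5 2/3 stops brighter. Shutter speed: 0.5 → 0.4 → 0.3 → 1/4 → 1/5 → 1/6 → 1/8 → 1/10 → 1/13 → 1/15 → 1/20 → 1/25 → 1/30 → 1/40 → 1/50 → 1/60 → 1/80 → 1/100.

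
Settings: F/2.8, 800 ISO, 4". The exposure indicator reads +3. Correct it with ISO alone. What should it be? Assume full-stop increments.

Overexposed by 3 stops → need 3 stops darker.
ISO: 800 → 400 → 200 → 100.

ISO 100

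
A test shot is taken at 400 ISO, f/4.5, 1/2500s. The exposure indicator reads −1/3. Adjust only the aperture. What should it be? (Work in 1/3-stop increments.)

Underexposed by 1/3 stop → need 1/3 stop brighter.
Aperture: f/4.5 → f/4.

f/4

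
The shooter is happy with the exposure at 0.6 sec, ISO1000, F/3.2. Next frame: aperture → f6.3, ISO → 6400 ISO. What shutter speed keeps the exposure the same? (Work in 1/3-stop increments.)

Aperture: f/3.2 → f/3.5 → f/4 → f/4.5 → f/5 → f/5.6 → f/6.3 — 2 stops stopped down (darker).
ISO: 1000 → 1250 → 1600 → 2000 → 2500 → 3200 → 4000 → 5000 → 6400 — 2 2/3 stops higher (brighter).
Net change so far: 2/3 stop brighter. Offset with the shutter speed: 0.6 → 0.5 → 0.4.

0.4 s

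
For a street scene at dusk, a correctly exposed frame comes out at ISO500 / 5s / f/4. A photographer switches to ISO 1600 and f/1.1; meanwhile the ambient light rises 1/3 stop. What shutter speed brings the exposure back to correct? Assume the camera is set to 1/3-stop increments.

Scene light: 1/3 stop brighter.
ISO: 500 → 640 → 800 → 1000 → 1250 → 1600 — 1 2/3 stops higher (brighter).
Aperture: f/4 → f/3.5 → f/3.2 → f/2.8 → f/2.5 → f/2.2 → f/2 → f/1.8 → f/1.6 → f/1.4 → f/1.2 → f/1.1 — 3 2/3 stops larger aperture (brighter).
Net so far: 5 2/3 stops brighter. Shutter speed: 5 → 4 → 3.2 → 2.5 → 2 → 1.6 → 1.3 → 1 → 0.8 → 0.6 → 0.5 → 0.4 → 0.3 → 1/4 → 1/5 → 1/6 → 1/8 → 1/10.

1/10s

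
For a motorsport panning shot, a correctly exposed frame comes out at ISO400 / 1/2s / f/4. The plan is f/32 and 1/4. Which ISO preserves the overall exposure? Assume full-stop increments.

Aperture: f/4 → f/5.6 → f/8 → f/11 → f/16 → f/22 → f/32 — 6 stops smaller aperture (darker).
Shutter speed: 1/2 → 1/4 — 1 stop faster (darker).
Net change so far: 7 stops darker. Offset with the ISO: 400 → 800 → 1600 → 3200 → 6400 → 12800 → 25600 → 51200.

ISO 51200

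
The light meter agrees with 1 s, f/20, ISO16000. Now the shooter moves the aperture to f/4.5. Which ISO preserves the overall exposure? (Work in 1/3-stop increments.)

Aperture: f/20 → f/18 → f/16 → f/14 → f/13 → f/11 → f/10 → f/9 → f/8 → f/7.1 → f/6.3 → f/5.6 → f/5 → f/4.5 — 4 1/3 stops wider (brighter).
Need 4 1/3 stops darker from the ISO: 16000 → 12800 → 10000 → 8000 → 6400 → 5000 → 4000 → 3200 → 2500 → 2000 → 1600 → 1250 → 1000 → 800.

ISO 800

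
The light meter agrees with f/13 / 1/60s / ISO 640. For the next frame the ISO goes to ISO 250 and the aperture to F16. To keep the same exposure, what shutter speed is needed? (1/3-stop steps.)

1/15s

ISO: 640 → 500 → 400 → 320 → 250 — 1 1/3 stops lower (darker).
Aperture: f/13 → f/14 → f/16 — 2/3 stop stopped down (darker).
Net change so far: 2 stops darker. Offset with the shutter speed: 1/60 → 1/50 → 1/40 → 1/30 → 1/25 → 1/20 → 1/15.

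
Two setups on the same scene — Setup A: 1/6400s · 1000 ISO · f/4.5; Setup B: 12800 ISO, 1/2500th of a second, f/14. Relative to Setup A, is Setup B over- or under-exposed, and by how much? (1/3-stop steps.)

1 2/3 stops brighter

Aperture: f/4.5 → f/5 → f/5.6 → f/6.3 → f/7.1 → f/8 → f/9 → f/10 → f/11 → f/13 → f/14 — 3 1/3 stops narrower (darker).
Shutter speed: 1/6400 → 1/5000 → 1/4000 → 1/3200 → 1/2500 — 1 1/3 stops longer (brighter).
ISO: 1000 → 1250 → 1600 → 2000 → 2500 → 3200 → 4000 → 5000 → 6400 → 8000 → 10000 → 12800 — 3 2/3 stops raised (brighter).
Net: −3 1/3 +1 1/3 +3 2/3 = +1 2/3 stops.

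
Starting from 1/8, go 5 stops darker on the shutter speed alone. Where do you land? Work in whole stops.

1/250s

Shutter speed: 1/8 → 1/15 → 1/30 → 1/60 → 1/125 → 1/250 — 5 stops faster (darker).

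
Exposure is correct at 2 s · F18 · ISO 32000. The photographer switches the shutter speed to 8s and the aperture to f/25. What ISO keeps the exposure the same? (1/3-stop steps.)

ISO 16000

Shutter speed: 2 → 2.5 → 3.2 → 4 → 5 → 6 → 8 — 2 stops longer (brighter).
Aperture: f/18 → f/20 → f/22 → f/25 — 1 stop smaller aperture (darker).
Net change so far: 1 stop brighter. Offset with the ISO: 32000 → 25600 → 20000 → 16000.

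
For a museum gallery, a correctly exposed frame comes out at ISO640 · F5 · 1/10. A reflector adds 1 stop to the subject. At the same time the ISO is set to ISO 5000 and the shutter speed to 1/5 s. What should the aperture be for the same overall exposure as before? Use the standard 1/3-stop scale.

f/29

Scene light: 1 stop brighter.
ISO: 640 → 800 → 1000 → 1250 → 1600 → 2000 → 2500 → 3200 → 4000 → 5000 — 3 stops higher (brighter).
Shutter speed: 1/10 → 1/8 → 1/6 → 1/5 — 1 stop slower (brighter).
Net so far: 5 stops brighter. Aperture: f/5 → f/5.6 → f/6.3 → f/7.1 → f/8 → f/9 → f/10 → f/11 → f/13 → f/14 → f/16 → f/18 → f/20 → f/22 → f/25 → f/29.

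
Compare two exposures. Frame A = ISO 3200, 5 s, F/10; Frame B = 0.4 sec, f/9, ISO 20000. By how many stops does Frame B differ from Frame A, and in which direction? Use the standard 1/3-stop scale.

2/3 stop darker

Aperture: f/10 → f/9 — 1/3 stop larger aperture (brighter).
Shutter speed: 5 → 4 → 3.2 → 2.5 → 2 → 1.6 → 1.3 → 1 → 0.8 → 0.6 → 0.5 → 0.4 — 3 2/3 stops shorter (darker).
ISO: 3200 → 4000 → 5000 → 6400 → 8000 → 10000 → 12800 → 16000 → 20000 — 2 2/3 stops raised (brighter).
Net: +1/3 −3 2/3 +2 2/3 = −2/3 stops.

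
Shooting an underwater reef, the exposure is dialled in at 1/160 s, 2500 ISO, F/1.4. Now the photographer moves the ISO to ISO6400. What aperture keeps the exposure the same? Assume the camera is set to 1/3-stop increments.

ISO: 2500 → 3200 → 4000 → 5000 → 6400 — 1 1/3 stops raised (brighter).
Need 1 1/3 stops darker from the aperture: f/1.4 → f/1.6 → f/1.8 → f/2 → f/2.2.

f/2.2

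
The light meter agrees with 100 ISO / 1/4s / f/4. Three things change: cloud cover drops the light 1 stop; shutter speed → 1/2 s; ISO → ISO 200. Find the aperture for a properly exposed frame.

Scene light: 1 stop darker.
Shutter speed: 1/4 → 1/2 — 1 stop slower (brighter).
ISO: 100 → 200 — 1 stop higher (brighter).
Net so far: 1 stop brighter. Aperture: f/4 → f/5.6.

f/5.6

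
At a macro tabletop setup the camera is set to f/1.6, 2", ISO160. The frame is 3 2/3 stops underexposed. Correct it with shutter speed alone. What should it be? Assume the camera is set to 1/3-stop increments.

25 s

Underexposed by 3 2/3 stops → need 3 2/3 stops brighter.
Shutter speed: 2 → 2.5 → 3.2 → 4 → 5 → 6 → 8 → 10 → 13 → 15 → 20 → 25.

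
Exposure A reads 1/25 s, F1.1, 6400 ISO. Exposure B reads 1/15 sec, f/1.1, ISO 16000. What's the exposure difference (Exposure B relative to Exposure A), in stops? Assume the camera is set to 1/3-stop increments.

2 stops brighter

Aperture: unchanged.
Shutter speed: 1/25 → 1/20 → 1/15 — 2/3 stop slower (brighter).
ISO: 6400 → 8000 → 10000 → 12800 → 16000 — 1 1/3 stops higher (brighter).
Net: +2/3 +1 1/3 = +2 stops.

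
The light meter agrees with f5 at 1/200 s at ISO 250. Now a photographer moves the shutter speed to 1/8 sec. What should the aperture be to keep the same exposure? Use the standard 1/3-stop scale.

Shutter speed: 1/200 → 1/160 → 1/125 → 1/100 → 1/80 → 1/60 → 1/50 → 1/40 → 1/30 → 1/25 → 1/20 → 1/15 → 1/13 → 1/10 → 1/8 — 4 2/3 stops slower (brighter).
Need 4 2/3 stops darker from the aperture: f/5 → f/5.6 → f/6.3 → f/7.1 → f/8 → f/9 → f/10 → f/11 → f/13 → f/14 → f/16 → f/18 → f/20 → f/22 → f/25.

f/25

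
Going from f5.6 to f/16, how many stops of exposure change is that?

f/5.6 → f/8 → f/11 → f/16 — count the steps: 3 stops.

3 stops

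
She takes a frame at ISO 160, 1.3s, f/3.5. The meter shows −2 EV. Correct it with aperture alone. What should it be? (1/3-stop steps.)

f/1.8

Underexposed by 2 stops → need 2 stops brighter.
Aperture: f/3.5 → f/3.2 → f/2.8 → f/2.5 → f/2.2 → f/2 → f/1.8.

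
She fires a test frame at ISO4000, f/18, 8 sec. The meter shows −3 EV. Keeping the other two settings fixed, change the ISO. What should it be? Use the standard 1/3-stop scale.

ISO 32000

Underexposed by 3 stops → need 3 stops brighter.
ISO: 4000 → 5000 → 6400 → 8000 → 10000 → 12800 → 16000 → 20000 → 25600 → 32000.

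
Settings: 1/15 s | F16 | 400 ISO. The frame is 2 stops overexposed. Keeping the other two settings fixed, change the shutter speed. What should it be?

Overexposed by 2 stops → need 2 stops darker.
Shutter speed: 1/15 → 1/30 → 1/60.

1/60s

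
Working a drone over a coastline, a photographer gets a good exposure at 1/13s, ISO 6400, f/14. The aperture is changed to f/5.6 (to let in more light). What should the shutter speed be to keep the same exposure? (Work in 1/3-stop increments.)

Aperture: f/14 → f/13 → f/11 → f/10 → f/9 → f/8 → f/7.1 → f/6.3 → f/5.6 — 2 2/3 stops opened up (brighter).
Need 2 2/3 stops darker from the shutter speed: 1/13 → 1/15 → 1/20 → 1/25 → 1/30 → 1/40 → 1/50 → 1/60 → 1/80.

1/80s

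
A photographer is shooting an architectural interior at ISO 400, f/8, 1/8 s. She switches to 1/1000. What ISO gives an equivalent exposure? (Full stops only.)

ISO 51200

Shutter speed: 1/8 → 1/15 → 1/30 → 1/60 → 1/125 → 1/250 → 1/500 → 1/1000 — 7 stops faster (darker).
Need 7 stops brighter from the ISO: 400 → 800 → 1600 → 3200 → 6400 → 12800 → 25600 → 51200.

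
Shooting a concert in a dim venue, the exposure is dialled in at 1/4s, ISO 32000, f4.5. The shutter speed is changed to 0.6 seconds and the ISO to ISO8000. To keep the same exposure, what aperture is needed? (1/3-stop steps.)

f/3.5

Shutter speed: 1/4 → 0.3 → 0.4 → 0.5 → 0.6 — 1 1/3 stops longer (brighter).
ISO: 32000 → 25600 → 20000 → 16000 → 12800 → 10000 → 8000 — 2 stops lower (darker).
Net change so far: 2/3 stop darker. Offset with the aperture: f/4.5 → f/4 → f/3.5.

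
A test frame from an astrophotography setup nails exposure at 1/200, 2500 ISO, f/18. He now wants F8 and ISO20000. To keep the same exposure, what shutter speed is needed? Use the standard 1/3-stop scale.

1/8000s

Aperture: f/18 → f/16 → f/14 → f/13 → f/11 → f/10 → f/9 → f/8 — 2 1/3 stops opened up (brighter).
ISO: 2500 → 3200 → 4000 → 5000 → 6400 → 8000 → 10000 → 12800 → 16000 → 20000 — 3 stops higher (brighter).
Net change so far: 5 1/3 stops brighter. Offset with the shutter speed: 1/200 → 1/250 → 1/320 → 1/400 → 1/500 → 1/640 → 1/800 → 1/1000 → 1/1250 → 1/1600 → 1/2000 → 1/2500 → 1/3200 → 1/4000 → 1/5000 → 1/6400 → 1/8000.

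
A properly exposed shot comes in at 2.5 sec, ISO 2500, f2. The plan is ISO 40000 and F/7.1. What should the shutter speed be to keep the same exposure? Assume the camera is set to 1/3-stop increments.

ISO: 2500 → 3200 → 4000 → 5000 → 6400 → 8000 → 10000 → 12800 → 16000 → 20000 → 25600 → 32000 → 40000 — 4 stops higher (brighter).
Aperture: f/2 → f/2.2 → f/2.5 → f/2.8 → f/3.2 → f/3.5 → f/4 → f/4.5 → f/5 → f/5.6 → f/6.3 → f/7.1 — 3 2/3 stops stopped down (darker).
Net change so far: 1/3 stop brighter. Offset with the shutter speed: 2.5 → 2.

2 s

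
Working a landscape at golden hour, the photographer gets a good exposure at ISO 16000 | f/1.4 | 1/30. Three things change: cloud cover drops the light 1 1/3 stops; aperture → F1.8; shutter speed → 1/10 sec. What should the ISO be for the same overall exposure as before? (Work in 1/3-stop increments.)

ISO 20000

Scene light: 1 1/3 stops darker.
Aperture: f/1.4 → f/1.6 → f/1.8 — 2/3 stop smaller aperture (darker).
Shutter speed: 1/30 → 1/25 → 1/20 → 1/15 → 1/13 → 1/10 — 1 2/3 stops slower (brighter).
Net so far: 1/3 stop darker. ISO: 16000 → 20000.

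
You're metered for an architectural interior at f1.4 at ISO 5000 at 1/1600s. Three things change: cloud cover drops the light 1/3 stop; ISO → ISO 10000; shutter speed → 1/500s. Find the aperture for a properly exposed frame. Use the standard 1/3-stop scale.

f/3.2

Scene light: 1/3 stop darker.
ISO: 5000 → 6400 → 8000 → 10000 — 1 stop raised (brighter).
Shutter speed: 1/1600 → 1/1250 → 1/1000 → 1/800 → 1/640 → 1/500 — 1 2/3 stops slower (brighter).
Net so far: 2 1/3 stops brighter. Aperture: f/1.4 → f/1.6 → f/1.8 → f/2 → f/2.2 → f/2.5 → f/2.8 → f/3.2.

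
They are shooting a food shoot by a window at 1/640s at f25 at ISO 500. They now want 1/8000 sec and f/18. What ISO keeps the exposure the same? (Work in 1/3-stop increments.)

Shutter speed: 1/640 → 1/800 → 1/1000 → 1/1250 → 1/1600 → 1/2000 → 1/2500 → 1/3200 → 1/4000 → 1/5000 → 1/6400 → 1/8000 — 3 2/3 stops shorter (darker).
Aperture: f/25 → f/22 → f/20 → f/18 — 1 stop wider (brighter).
Net change so far: 2 2/3 stops darker. Offset with the ISO: 500 → 640 → 800 → 1000 → 1250 → 1600 → 2000 → 2500 → 3200.

ISO 3200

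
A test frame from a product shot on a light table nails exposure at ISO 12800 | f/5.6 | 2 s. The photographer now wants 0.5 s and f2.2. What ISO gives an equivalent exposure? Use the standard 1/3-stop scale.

ISO 8000

Shutter speed: 2 → 1.6 → 1.3 → 1 → 0.8 → 0.6 → 0.5 — 2 stops faster (darker).
Aperture: f/5.6 → f/5 → f/4.5 → f/4 → f/3.5 → f/3.2 → f/2.8 → f/2.5 → f/2.2 — 2 2/3 stops opened up (brighter).
Net change so far: 2/3 stop brighter. Offset with the ISO: 12800 → 10000 → 8000.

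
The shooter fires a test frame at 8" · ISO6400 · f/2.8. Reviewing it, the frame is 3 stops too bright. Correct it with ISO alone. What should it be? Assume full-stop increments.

ISO 800

Overexposed by 3 stops → need 3 stops darker.
ISO: 6400 → 3200 → 1600 → 800.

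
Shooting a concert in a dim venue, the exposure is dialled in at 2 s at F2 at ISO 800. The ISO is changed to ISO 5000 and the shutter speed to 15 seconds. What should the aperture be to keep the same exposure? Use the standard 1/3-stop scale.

f/14

ISO: 800 → 1000 → 1250 → 1600 → 2000 → 2500 → 3200 → 4000 → 5000 — 2 2/3 stops raised (brighter).
Shutter speed: 2 → 2.5 → 3.2 → 4 → 5 → 6 → 8 → 10 → 13 → 15 — 3 stops slower (brighter).
Net change so far: 5 2/3 stops brighter. Offset with the aperture: f/2 → f/2.2 → f/2.5 → f/2.8 → f/3.2 → f/3.5 → f/4 → f/4.5 → f/5 → f/5.6 → f/6.3 → f/7.1 → f/8 → f/9 → f/10 → f/11 → f/13 → f/14.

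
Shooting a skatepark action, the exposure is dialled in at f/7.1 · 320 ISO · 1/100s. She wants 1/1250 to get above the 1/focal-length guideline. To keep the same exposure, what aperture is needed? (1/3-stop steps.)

f/2

Shutter speed: 1/100 → 1/125 → 1/160 → 1/200 → 1/250 → 1/320 → 1/400 → 1/500 → 1/640 → 1/800 → 1/1000 → 1/1250 — 3 2/3 stops shorter (darker).
Need 3 2/3 stops brighter from the aperture: f/7.1 → f/6.3 → f/5.6 → f/5 → f/4.5 → f/4 → f/3.5 → f/3.2 → f/2.8 → f/2.5 → f/2.2 → f/2.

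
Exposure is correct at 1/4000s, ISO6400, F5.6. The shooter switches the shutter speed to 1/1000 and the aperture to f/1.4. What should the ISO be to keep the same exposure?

ISO 100

Shutter speed: 1/4000 → 1/2000 → 1/1000 — 2 stops slower (brighter).
Aperture: f/5.6 → f/4 → f/2.8 → f/2 → f/1.4 — 4 stops opened up (brighter).
Net change so far: 6 stops brighter. Offset with the ISO: 6400 → 3200 → 1600 → 800 → 400 → 200 → 100.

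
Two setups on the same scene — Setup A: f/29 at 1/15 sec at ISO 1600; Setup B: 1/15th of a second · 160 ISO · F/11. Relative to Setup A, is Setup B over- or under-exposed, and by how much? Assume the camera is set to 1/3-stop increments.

Aperture: f/29 → f/25 → f/22 → f/20 → f/18 → f/16 → f/14 → f/13 → f/11 — 2 2/3 stops opened up (brighter).
Shutter speed: unchanged.
ISO: 1600 → 1250 → 1000 → 800 → 640 → 500 → 400 → 320 → 250 → 200 → 160 — 3 1/3 stops dropped (darker).
Net: +2 2/3 −3 1/3 = −2/3 stops.

2/3 stop darker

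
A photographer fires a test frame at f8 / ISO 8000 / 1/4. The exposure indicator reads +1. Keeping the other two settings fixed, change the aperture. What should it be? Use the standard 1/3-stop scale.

Overexposed by 1 stop → need 1 stop darker.
Aperture: f/8 → f/9 → f/10 → f/11.

f/11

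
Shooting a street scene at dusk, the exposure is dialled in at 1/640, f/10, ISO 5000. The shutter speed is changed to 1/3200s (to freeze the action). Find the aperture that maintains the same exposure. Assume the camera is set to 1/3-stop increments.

f/4.5

Shutter speed: 1/640 → 1/800 → 1/1000 → 1/1250 → 1/1600 → 1/2000 → 1/2500 → 1/3200 — 2 1/3 stops shorter (darker).
Need 2 1/3 stops brighter from the aperture: f/10 → f/9 → f/8 → f/7.1 → f/6.3 → f/5.6 → f/5 → f/4.5.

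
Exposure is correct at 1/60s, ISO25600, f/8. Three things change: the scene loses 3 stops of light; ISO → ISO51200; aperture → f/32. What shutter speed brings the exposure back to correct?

Scene light: 3 stops darker.
ISO: 25600 → 51200 — 1 stop raised (brighter).
Aperture: f/8 → f/11 → f/16 → f/22 → f/32 — 4 stops stopped down (darker).
Net so far: 6 stops darker. Shutter speed: 1/60 → 1/30 → 1/15 → 1/8 → 1/4 → 1/2 → 1.

1 s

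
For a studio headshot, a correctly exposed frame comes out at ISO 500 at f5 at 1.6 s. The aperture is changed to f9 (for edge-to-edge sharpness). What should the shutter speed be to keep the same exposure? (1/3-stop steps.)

5 s

Aperture: f/5 → f/5.6 → f/6.3 → f/7.1 → f/8 → f/9 — 1 2/3 stops smaller aperture (darker).
Need 1 2/3 stops brighter from the shutter speed: 1.6 → 2 → 2.5 → 3.2 → 4 → 5.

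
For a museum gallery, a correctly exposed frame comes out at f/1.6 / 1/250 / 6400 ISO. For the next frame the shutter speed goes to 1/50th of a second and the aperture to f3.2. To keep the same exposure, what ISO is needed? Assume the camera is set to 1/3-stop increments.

ISO 5000

Shutter speed: 1/250 → 1/200 → 1/160 → 1/125 → 1/100 → 1/80 → 1/60 → 1/50 — 2 1/3 stops longer (brighter).
Aperture: f/1.6 → f/1.8 → f/2 → f/2.2 → f/2.5 → f/2.8 → f/3.2 — 2 stops narrower (darker).
Net change so far: 1/3 stop brighter. Offset with the ISO: 6400 → 5000.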